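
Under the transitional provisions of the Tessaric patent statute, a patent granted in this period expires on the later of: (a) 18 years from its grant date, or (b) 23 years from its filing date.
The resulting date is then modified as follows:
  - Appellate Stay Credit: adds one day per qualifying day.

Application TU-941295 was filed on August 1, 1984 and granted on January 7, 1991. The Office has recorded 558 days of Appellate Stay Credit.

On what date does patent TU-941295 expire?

(a) grant + 18 years → 7 January 2009.
(b) filing + 23 years → 1 August 2007.
Later of the two: 7 January 2009.
Appellate Stay Credit: +558 days → 19 July 2010.

July 19, 2010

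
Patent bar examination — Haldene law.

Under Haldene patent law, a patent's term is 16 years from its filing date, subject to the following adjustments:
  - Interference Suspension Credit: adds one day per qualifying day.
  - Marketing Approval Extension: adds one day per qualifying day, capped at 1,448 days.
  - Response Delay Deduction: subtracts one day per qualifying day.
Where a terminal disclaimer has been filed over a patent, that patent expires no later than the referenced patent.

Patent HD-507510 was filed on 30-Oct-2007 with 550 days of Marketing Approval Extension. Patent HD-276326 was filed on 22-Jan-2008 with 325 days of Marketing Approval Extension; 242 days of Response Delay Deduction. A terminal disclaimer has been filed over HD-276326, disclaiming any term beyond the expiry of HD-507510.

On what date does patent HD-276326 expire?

April 14, 2024

Natural term of HD-276326:
  Base: filing + 16 years → 22 January 2024.
  Marketing Approval Extension: 325 days (within the 1448-day cap) → +325 days → 12 December 2024.
  Response Delay Deduction: −242 days → 14 April 2024.
Expiry of referenced patent HD-507510:
  Base: filing + 16 years → 30 October 2023.
  Marketing Approval Extension: 550 days (within the 1448-day cap) → +550 days → 2 May 2025.
Terminal disclaimer: HD-276326 expires on the earlier of 14 April 2024 and 2 May 2025.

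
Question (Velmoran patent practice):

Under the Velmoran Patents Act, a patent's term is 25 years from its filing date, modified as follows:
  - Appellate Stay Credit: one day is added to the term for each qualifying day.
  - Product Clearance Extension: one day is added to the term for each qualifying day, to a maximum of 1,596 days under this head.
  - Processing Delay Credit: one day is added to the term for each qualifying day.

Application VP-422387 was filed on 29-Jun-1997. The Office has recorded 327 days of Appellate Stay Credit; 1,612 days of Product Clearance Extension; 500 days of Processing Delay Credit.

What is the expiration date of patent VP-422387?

2029-02-15

Base term: filing date + 25 years → 29 June 2022.
Appellate Stay Credit: +327 days → 22 May 2023.
Product Clearance Extension: 1612 days claimed exceeds the 1596-day cap, so +1596 days → 4 October 2027.
Processing Delay Credit: +500 days → 15 February 2029.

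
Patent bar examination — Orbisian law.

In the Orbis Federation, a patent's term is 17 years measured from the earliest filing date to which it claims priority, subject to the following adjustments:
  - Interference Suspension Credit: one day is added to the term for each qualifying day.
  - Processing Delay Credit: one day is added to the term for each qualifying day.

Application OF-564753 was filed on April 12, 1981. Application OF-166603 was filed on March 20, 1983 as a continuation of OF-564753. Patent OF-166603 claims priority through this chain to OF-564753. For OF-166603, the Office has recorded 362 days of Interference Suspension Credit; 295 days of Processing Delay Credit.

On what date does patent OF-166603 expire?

Earliest priority filing: 12 April 1981.
Base term: 12 April 1981 + 17 years → 12 April 1998.
Interference Suspension Credit: +362 days → 9 April 1999.
Processing Delay Credit: +295 days → 29 January 2000.

2000-01-29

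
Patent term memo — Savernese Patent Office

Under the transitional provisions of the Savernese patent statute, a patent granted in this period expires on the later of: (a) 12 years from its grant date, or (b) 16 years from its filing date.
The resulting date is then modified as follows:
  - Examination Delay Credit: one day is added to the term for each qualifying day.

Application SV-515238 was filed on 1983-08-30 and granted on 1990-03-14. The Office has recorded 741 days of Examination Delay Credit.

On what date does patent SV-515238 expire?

(a) grant + 12 years → 14 March 2002.
(b) filing + 16 years → 30 August 1999.
Later of the two: 14 March 2002.
Examination Delay Credit: +741 days → 24 March 2004.

2004-03-24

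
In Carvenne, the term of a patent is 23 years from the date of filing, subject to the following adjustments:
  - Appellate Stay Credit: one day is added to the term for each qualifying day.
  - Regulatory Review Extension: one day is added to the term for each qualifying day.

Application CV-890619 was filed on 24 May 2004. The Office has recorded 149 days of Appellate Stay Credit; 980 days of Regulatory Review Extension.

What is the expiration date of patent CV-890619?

June 26, 2030

Base term: filing date + 23 years → 24 May 2027.
Appellate Stay Credit: +149 days → 20 October 2027.
Regulatory Review Extension: +980 days → 26 June 2030.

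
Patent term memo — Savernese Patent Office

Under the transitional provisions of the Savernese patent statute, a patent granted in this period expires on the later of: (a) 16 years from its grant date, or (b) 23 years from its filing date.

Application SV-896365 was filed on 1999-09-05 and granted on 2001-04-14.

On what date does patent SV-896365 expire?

(a) grant + 16 years → 14 April 2017.
(b) filing + 23 years → 5 September 2022.
Later of the two: 5 September 2022.

2022-09-05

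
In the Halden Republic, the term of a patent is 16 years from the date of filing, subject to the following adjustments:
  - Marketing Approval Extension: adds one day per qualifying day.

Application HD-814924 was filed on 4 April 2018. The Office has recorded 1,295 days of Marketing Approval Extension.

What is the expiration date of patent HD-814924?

2037-10-20

Base term: filing date + 16 years → 4 April 2034.
Marketing Approval Extension: +1295 days → 20 October 2037.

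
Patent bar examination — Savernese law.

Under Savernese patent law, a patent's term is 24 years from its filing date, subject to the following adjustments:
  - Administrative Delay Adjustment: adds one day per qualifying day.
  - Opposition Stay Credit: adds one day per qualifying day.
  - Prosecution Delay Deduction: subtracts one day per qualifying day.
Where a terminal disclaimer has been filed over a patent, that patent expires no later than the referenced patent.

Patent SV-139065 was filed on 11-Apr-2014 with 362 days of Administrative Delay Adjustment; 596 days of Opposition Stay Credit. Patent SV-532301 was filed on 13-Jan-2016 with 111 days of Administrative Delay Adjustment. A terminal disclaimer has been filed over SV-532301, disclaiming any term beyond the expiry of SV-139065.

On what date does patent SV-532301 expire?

Natural term of SV-532301:
  Base: filing + 24 years → 13 January 2040.
  Administrative Delay Adjustment: +111 days → 3 May 2040.
Expiry of referenced patent SV-139065:
  Base: filing + 24 years → 11 April 2038.
  Administrative Delay Adjustment: +362 days → 8 April 2039.
  Opposition Stay Credit: +596 days → 24 November 2040.
Terminal disclaimer: SV-532301 expires on the earlier of 3 May 2040 and 24 November 2040.

2040-05-03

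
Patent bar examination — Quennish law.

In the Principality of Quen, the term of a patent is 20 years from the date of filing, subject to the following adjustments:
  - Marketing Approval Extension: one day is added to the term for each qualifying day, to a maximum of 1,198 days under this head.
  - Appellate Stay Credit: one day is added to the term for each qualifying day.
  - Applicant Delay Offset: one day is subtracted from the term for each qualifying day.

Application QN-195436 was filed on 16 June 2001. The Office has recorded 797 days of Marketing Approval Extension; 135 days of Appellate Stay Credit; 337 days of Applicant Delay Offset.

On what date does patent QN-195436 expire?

Base term: filing date + 20 years → 16 June 2021.
Marketing Approval Extension: 797 days (within the 1198-day cap) → +797 days → 22 August 2023.
Appellate Stay Credit: +135 days → 4 January 2024.
Applicant Delay Offset: −337 days → 1 February 2023.

2023-02-01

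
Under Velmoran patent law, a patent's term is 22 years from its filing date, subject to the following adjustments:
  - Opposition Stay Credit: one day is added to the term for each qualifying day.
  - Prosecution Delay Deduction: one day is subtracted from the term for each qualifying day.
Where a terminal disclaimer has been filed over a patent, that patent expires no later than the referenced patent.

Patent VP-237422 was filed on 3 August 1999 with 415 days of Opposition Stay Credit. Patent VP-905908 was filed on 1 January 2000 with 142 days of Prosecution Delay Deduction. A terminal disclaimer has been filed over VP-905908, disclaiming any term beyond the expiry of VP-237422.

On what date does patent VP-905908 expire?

Natural term of VP-905908:
  Base: filing + 22 years → 1 January 2022.
  Prosecution Delay Deduction: −142 days → 12 August 2021.
Expiry of referenced patent VP-237422:
  Base: filing + 22 years → 3 August 2021.
  Opposition Stay Credit: +415 days → 22 September 2022.
Terminal disclaimer: VP-905908 expires on the earlier of 12 August 2021 and 22 September 2022.

2021-08-12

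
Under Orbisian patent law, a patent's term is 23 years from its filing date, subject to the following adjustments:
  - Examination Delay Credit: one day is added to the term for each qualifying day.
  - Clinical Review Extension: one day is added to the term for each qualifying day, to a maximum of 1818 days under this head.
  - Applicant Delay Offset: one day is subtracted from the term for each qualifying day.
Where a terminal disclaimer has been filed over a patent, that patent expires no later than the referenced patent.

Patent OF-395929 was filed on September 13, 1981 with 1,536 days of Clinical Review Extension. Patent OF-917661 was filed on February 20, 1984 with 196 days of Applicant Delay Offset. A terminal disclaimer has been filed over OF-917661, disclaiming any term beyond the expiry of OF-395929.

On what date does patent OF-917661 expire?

August 8, 2006

Natural term of OF-917661:
  Base: filing + 23 years → 20 February 2007.
  Applicant Delay Offset: −196 days → 8 August 2006.
Expiry of referenced patent OF-395929:
  Base: filing + 23 years → 13 September 2004.
  Clinical Review Extension: 1536 days (within the 1818-day cap) → +1536 days → 27 November 2008.
Terminal disclaimer: OF-917661 expires on the earlier of 8 August 2006 and 27 November 2008.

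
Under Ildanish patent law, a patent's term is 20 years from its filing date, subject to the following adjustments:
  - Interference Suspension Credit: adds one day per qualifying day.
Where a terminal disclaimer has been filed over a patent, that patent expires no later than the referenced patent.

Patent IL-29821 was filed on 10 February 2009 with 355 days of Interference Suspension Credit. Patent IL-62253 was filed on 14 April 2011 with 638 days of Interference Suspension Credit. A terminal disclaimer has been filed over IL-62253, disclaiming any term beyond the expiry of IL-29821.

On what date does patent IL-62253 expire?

Natural term of IL-62253:
  Base: filing + 20 years → 14 April 2031.
  Interference Suspension Credit: +638 days → 11 January 2033.
Expiry of referenced patent IL-29821:
  Base: filing + 20 years → 10 February 2029.
  Interference Suspension Credit: +355 days → 31 January 2030.
Terminal disclaimer: IL-62253 expires on the earlier of 11 January 2033 and 31 January 2030.

2030-01-31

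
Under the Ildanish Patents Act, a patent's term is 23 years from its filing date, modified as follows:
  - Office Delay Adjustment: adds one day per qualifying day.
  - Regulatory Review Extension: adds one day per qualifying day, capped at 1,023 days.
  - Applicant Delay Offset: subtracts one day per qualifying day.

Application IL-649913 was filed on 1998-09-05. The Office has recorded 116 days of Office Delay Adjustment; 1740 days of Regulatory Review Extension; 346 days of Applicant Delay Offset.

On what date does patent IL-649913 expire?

Base term: filing date + 23 years → 5 September 2021.
Office Delay Adjustment: +116 days → 30 December 2021.
Regulatory Review Extension: 1740 days claimed exceeds the 1023-day cap, so +1023 days → 18 October 2024.
Applicant Delay Offset: −346 days → 7 November 2023.

November 7, 2023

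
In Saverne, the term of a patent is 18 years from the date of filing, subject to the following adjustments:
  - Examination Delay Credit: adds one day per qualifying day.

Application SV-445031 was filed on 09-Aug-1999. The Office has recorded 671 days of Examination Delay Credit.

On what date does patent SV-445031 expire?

2019-06-11

Base term: filing date + 18 years → 9 August 2017.
Examination Delay Credit: +671 days → 11 June 2019.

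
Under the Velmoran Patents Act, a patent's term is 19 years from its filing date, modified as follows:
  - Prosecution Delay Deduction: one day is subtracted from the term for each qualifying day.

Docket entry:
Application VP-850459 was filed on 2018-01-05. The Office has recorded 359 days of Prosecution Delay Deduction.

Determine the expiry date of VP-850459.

Base term: filing date + 19 years → 5 January 2037.
Prosecution Delay Deduction: −359 days → 12 January 2036.

2036-01-12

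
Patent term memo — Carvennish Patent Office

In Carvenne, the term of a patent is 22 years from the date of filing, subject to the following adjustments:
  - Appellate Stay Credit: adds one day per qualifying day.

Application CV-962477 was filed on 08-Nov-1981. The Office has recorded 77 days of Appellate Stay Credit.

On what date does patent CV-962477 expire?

2004-01-24

Base term: filing date + 22 years → 8 November 2003.
Appellate Stay Credit: +77 days → 24 January 2004.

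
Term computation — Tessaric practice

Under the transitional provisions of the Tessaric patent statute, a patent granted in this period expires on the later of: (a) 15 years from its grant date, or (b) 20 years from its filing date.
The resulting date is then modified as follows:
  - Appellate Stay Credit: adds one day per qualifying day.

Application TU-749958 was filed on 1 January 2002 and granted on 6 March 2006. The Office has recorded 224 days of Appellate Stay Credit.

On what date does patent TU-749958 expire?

August 13, 2022

(a) grant + 15 years → 6 March 2021.
(b) filing + 20 years → 1 January 2022.
Later of the two: 1 January 2022.
Appellate Stay Credit: +224 days → 13 August 2022.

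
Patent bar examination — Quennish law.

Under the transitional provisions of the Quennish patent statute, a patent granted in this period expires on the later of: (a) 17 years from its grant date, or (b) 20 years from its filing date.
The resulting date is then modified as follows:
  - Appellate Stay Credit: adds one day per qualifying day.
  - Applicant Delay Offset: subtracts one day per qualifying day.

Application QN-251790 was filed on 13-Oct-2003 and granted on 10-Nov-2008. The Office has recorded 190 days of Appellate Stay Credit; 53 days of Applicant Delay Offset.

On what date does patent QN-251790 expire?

(a) grant + 17 years → 10 November 2025.
(b) filing + 20 years → 13 October 2023.
Later of the two: 10 November 2025.
Appellate Stay Credit: +190 days → 19 May 2026.
Applicant Delay Offset: −53 days → 27 March 2026.

March 27, 2026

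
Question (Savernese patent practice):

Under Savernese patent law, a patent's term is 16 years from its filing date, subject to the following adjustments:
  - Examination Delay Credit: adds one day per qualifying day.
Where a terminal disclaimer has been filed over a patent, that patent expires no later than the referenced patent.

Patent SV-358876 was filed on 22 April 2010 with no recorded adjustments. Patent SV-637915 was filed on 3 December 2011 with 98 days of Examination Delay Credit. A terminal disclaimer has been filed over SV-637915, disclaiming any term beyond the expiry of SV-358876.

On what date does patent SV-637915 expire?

Natural term of SV-637915:
  Base: filing + 16 years → 3 December 2027.
  Examination Delay Credit: +98 days → 10 March 2028.
Expiry of referenced patent SV-358876:
  Base: filing + 16 years → 22 April 2026.
Terminal disclaimer: SV-637915 expires on the earlier of 10 March 2028 and 22 April 2026.

2026-04-22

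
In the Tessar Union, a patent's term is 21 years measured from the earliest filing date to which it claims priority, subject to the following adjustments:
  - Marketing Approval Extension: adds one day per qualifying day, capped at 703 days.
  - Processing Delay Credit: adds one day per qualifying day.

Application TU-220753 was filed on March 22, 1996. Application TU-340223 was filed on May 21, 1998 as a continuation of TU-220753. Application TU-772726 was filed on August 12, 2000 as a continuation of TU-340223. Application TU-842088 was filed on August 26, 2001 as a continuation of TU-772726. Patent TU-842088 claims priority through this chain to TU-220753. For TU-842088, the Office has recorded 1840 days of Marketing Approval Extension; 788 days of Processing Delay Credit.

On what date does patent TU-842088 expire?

Earliest priority filing: 22 March 1996.
Base term: 22 March 1996 + 21 years → 22 March 2017.
Marketing Approval Extension: 1840 days claimed exceeds the 703-day cap, so +703 days → 23 February 2019.
Processing Delay Credit: +788 days → 21 April 2021.

April 21, 2021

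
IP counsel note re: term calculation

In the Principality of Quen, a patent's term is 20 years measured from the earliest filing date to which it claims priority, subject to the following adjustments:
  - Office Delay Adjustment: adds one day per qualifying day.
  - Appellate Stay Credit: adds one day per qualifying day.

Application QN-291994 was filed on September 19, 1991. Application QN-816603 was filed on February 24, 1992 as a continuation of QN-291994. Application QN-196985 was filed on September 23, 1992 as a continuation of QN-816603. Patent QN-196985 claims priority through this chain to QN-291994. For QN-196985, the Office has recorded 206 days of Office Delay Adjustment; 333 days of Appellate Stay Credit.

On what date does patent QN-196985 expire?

2013-03-11

Earliest priority filing: 19 September 1991.
Base term: 19 September 1991 + 20 years → 19 September 2011.
Office Delay Adjustment: +206 days → 12 April 2012.
Appellate Stay Credit: +333 days → 11 March 2013.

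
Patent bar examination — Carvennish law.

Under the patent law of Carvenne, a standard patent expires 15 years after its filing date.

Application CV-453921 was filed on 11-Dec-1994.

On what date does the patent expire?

December 11, 2009

Filing date + 15 years → 11 December 2009.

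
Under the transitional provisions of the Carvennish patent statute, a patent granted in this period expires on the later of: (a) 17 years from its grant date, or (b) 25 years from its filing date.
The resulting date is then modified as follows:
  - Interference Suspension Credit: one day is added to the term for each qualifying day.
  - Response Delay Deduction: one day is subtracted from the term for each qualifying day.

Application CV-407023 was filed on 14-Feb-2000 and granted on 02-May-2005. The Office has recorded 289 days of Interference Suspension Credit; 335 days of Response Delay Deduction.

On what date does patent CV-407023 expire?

(a) grant + 17 years → 2 May 2022.
(b) filing + 25 years → 14 February 2025.
Later of the two: 14 February 2025.
Interference Suspension Credit: +289 days → 30 November 2025.
Response Delay Deduction: −335 days → 30 December 2024.

December 30, 2024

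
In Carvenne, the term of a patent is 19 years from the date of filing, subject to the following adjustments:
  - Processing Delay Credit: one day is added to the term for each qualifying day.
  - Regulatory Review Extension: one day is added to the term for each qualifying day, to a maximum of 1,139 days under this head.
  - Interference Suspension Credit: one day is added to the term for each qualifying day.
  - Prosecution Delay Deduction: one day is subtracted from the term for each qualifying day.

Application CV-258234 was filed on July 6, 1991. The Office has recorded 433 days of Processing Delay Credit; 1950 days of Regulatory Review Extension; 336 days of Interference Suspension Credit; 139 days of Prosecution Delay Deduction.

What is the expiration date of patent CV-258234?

2015-05-10

Base term: filing date + 19 years → 6 July 2010.
Processing Delay Credit: +433 days → 12 September 2011.
Regulatory Review Extension: 1950 days claimed exceeds the 1139-day cap, so +1139 days → 25 October 2014.
Interference Suspension Credit: +336 days → 26 September 2015.
Prosecution Delay Deduction: −139 days → 10 May 2015.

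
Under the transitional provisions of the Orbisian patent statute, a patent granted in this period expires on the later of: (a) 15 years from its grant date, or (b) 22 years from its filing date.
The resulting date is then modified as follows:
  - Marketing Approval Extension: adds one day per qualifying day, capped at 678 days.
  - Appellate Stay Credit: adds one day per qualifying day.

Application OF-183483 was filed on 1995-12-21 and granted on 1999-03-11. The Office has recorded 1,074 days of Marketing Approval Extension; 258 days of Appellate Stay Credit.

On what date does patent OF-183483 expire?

2020-07-14

(a) grant + 15 years → 11 March 2014.
(b) filing + 22 years → 21 December 2017.
Later of the two: 21 December 2017.
Marketing Approval Extension: 1074 days claimed exceeds the 678-day cap, so +678 days → 30 October 2019.
Appellate Stay Credit: +258 days → 14 July 2020.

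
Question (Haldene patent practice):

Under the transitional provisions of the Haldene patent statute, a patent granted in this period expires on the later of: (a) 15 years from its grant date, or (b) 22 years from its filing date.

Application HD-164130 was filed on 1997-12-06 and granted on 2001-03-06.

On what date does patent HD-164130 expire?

(a) grant + 15 years → 6 March 2016.
(b) filing + 22 years → 6 December 2019.
Later of the two: 6 December 2019.

December 6, 2019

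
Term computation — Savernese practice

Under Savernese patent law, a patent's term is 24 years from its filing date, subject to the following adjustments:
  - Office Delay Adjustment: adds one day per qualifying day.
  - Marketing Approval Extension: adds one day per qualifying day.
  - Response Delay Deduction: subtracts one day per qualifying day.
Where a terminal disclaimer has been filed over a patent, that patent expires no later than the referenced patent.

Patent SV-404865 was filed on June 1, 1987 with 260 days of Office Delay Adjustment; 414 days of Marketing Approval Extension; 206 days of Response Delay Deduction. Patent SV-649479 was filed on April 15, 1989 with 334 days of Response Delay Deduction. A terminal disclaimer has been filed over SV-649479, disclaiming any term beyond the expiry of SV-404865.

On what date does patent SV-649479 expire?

Natural term of SV-649479:
  Base: filing + 24 years → 15 April 2013.
  Response Delay Deduction: −334 days → 16 May 2012.
Expiry of referenced patent SV-404865:
  Base: filing + 24 years → 1 June 2011.
  Office Delay Adjustment: +260 days → 16 February 2012.
  Marketing Approval Extension: +414 days → 5 April 2013.
  Response Delay Deduction: −206 days → 11 September 2012.
Terminal disclaimer: SV-649479 expires on the earlier of 16 May 2012 and 11 September 2012.

2012-05-16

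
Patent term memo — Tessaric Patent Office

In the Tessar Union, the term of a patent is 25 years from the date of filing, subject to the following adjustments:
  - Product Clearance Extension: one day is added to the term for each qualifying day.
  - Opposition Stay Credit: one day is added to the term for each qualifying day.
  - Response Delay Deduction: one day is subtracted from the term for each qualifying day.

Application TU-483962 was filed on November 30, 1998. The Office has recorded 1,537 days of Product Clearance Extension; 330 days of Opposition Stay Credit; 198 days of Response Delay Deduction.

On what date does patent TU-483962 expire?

Base term: filing date + 25 years → 30 November 2023.
Product Clearance Extension: +1537 days → 14 February 2028.
Opposition Stay Credit: +330 days → 9 January 2029.
Response Delay Deduction: −198 days → 25 June 2028.

2028-06-25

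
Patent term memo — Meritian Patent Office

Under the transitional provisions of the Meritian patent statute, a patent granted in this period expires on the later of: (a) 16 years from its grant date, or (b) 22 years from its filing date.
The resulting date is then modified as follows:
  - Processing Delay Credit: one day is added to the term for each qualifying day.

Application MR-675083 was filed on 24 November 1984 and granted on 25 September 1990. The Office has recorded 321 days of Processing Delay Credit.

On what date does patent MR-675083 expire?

2007-10-11

(a) grant + 16 years → 25 September 2006.
(b) filing + 22 years → 24 November 2006.
Later of the two: 24 November 2006.
Processing Delay Credit: +321 days → 11 October 2007.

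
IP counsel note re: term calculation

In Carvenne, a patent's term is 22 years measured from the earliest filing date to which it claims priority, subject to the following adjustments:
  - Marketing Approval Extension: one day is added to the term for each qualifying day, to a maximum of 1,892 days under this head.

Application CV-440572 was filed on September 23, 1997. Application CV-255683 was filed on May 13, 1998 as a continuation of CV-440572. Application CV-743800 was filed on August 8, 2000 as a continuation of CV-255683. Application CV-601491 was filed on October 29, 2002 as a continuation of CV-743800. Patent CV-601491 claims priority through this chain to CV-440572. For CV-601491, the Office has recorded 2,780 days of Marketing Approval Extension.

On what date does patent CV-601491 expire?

November 27, 2024

Earliest priority filing: 23 September 1997.
Base term: 23 September 1997 + 22 years → 23 September 2019.
Marketing Approval Extension: 2780 days claimed exceeds the 1892-day cap, so +1892 days → 27 November 2024.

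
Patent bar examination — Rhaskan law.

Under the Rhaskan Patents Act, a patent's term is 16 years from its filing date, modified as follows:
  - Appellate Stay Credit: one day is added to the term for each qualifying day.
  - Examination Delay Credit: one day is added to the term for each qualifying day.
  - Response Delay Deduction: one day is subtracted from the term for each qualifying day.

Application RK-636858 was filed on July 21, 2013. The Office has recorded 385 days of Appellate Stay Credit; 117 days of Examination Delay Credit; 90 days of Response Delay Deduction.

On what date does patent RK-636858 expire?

Base term: filing date + 16 years → 21 July 2029.
Appellate Stay Credit: +385 days → 10 August 2030.
Examination Delay Credit: +117 days → 5 December 2030.
Response Delay Deduction: −90 days → 6 September 2030.

2030-09-06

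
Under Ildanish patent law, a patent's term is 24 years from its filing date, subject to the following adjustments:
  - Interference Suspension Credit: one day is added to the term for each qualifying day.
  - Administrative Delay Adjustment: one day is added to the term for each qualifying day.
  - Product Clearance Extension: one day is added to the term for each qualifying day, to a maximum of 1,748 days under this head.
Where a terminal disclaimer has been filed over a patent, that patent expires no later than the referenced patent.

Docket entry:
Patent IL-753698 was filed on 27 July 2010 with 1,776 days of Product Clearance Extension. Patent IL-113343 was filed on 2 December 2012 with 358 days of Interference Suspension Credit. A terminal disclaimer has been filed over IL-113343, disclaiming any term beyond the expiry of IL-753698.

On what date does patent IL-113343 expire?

Natural term of IL-113343:
  Base: filing + 24 years → 2 December 2036.
  Interference Suspension Credit: +358 days → 25 November 2037.
Expiry of referenced patent IL-753698:
  Base: filing + 24 years → 27 July 2034.
  Product Clearance Extension: 1776 days claimed exceeds the 1748-day cap, so +1748 days → 10 May 2039.
Terminal disclaimer: IL-113343 expires on the earlier of 25 November 2037 and 10 May 2039.

2037-11-25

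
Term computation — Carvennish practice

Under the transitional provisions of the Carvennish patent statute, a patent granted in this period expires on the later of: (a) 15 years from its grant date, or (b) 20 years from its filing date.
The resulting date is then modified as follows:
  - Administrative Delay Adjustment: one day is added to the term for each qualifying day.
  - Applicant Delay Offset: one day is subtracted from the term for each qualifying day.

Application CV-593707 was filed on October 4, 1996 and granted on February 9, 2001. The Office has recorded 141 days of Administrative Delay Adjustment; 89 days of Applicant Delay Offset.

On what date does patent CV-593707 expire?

November 25, 2016

(a) grant + 15 years → 9 February 2016.
(b) filing + 20 years → 4 October 2016.
Later of the two: 4 October 2016.
Administrative Delay Adjustment: +141 days → 22 February 2017.
Applicant Delay Offset: −89 days → 25 November 2016.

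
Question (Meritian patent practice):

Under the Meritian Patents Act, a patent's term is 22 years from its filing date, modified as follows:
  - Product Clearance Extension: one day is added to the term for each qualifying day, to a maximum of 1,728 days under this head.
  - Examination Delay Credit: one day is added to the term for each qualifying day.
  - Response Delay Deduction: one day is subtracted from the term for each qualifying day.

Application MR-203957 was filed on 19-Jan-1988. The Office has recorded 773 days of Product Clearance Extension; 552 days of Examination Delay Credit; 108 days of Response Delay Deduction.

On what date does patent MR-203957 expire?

Base term: filing date + 22 years → 19 January 2010.
Product Clearance Extension: 773 days (within the 1728-day cap) → +773 days → 2 March 2012.
Examination Delay Credit: +552 days → 5 September 2013.
Response Delay Deduction: −108 days → 20 May 2013.

2013-05-20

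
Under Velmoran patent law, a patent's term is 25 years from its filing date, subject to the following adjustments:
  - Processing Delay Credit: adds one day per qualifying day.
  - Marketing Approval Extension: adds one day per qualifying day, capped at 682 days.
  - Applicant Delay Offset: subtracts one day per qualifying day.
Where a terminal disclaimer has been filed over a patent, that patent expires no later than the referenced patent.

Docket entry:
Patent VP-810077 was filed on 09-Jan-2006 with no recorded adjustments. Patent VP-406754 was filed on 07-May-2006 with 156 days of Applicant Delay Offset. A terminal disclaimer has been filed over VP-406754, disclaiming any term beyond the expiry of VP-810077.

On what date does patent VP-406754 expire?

Natural term of VP-406754:
  Base: filing + 25 years → 7 May 2031.
  Applicant Delay Offset: −156 days → 2 December 2030.
Expiry of referenced patent VP-810077:
  Base: filing + 25 years → 9 January 2031.
Terminal disclaimer: VP-406754 expires on the earlier of 2 December 2030 and 9 January 2031.

December 2, 2030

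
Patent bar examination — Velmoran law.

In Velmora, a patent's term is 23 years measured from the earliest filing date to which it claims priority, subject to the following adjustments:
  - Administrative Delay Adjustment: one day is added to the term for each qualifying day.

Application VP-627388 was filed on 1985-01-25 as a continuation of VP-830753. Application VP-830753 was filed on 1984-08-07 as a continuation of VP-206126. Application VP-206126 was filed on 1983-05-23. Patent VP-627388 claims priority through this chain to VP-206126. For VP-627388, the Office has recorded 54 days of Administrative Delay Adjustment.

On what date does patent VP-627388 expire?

2006-07-16

Earliest priority filing: 23 May 1983.
Base term: 23 May 1983 + 23 years → 23 May 2006.
Administrative Delay Adjustment: +54 days → 16 July 2006.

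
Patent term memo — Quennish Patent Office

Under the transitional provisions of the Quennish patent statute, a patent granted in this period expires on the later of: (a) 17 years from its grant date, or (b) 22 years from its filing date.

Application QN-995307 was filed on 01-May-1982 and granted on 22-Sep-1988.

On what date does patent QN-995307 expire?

2005-09-22

(a) grant + 17 years → 22 September 2005.
(b) filing + 22 years → 1 May 2004.
Later of the two: 22 September 2005.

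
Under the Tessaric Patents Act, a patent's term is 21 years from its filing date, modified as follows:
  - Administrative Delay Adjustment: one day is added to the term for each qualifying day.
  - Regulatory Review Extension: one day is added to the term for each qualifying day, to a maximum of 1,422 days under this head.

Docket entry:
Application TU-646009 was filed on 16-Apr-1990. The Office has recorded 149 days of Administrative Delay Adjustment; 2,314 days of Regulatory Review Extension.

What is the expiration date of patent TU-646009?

August 4, 2015

Base term: filing date + 21 years → 16 April 2011.
Administrative Delay Adjustment: +149 days → 12 September 2011.
Regulatory Review Extension: 2314 days claimed exceeds the 1422-day cap, so +1422 days → 4 August 2015.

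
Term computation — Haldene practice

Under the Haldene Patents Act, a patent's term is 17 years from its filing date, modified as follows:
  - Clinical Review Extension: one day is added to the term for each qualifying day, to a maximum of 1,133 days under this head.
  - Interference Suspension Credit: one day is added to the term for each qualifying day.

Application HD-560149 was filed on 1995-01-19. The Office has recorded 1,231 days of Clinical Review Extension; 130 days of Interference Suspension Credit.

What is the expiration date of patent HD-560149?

Base term: filing date + 17 years → 19 January 2012.
Clinical Review Extension: 1231 days claimed exceeds the 1133-day cap, so +1133 days → 25 February 2015.
Interference Suspension Credit: +130 days → 5 July 2015.

July 5, 2015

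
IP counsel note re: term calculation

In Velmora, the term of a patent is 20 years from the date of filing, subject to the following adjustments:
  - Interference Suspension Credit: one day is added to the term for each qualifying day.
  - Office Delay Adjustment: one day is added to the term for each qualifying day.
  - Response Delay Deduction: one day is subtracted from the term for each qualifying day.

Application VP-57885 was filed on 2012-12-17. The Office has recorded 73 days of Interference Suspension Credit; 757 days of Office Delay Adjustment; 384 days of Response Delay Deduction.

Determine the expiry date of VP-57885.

Base term: filing date + 20 years → 17 December 2032.
Interference Suspension Credit: +73 days → 28 February 2033.
Office Delay Adjustment: +757 days → 27 March 2035.
Response Delay Deduction: −384 days → 8 March 2034.

March 8, 2034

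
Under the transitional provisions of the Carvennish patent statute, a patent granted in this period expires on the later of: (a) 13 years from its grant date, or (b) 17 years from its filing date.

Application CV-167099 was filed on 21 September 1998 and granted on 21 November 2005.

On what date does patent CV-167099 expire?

(a) grant + 13 years → 21 November 2018.
(b) filing + 17 years → 21 September 2015.
Later of the two: 21 November 2018.

2018-11-21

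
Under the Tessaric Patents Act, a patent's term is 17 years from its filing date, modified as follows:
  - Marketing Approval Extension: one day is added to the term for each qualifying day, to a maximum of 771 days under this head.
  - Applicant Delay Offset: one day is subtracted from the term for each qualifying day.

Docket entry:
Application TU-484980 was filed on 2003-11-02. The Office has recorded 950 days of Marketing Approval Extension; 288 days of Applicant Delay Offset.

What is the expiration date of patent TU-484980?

February 28, 2022

Base term: filing date + 17 years → 2 November 2020.
Marketing Approval Extension: 950 days claimed exceeds the 771-day cap, so +771 days → 13 December 2022.
Applicant Delay Offset: −288 days → 28 February 2022.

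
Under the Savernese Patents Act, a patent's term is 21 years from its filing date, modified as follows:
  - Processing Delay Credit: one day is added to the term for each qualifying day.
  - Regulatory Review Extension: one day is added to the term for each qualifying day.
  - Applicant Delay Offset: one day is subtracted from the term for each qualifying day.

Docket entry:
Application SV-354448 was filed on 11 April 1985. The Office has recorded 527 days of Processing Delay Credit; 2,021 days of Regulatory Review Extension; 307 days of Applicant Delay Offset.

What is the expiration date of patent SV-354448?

Base term: filing date + 21 years → 11 April 2006.
Processing Delay Credit: +527 days → 20 September 2007.
Regulatory Review Extension: +2021 days → 2 April 2013.
Applicant Delay Offset: −307 days → 30 May 2012.

May 30, 2012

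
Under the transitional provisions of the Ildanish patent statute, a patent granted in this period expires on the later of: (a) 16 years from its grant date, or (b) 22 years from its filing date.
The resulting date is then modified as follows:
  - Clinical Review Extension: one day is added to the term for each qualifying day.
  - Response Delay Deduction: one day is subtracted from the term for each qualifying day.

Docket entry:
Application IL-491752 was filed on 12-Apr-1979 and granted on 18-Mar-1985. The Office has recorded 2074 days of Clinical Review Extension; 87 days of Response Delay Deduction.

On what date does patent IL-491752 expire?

2006-09-20

(a) grant + 16 years → 18 March 2001.
(b) filing + 22 years → 12 April 2001.
Later of the two: 12 April 2001.
Clinical Review Extension: +2074 days → 16 December 2006.
Response Delay Deduction: −87 days → 20 September 2006.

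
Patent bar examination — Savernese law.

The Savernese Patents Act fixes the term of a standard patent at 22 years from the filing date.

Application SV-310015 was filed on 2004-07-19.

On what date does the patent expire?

Filing date + 22 years → 19 July 2026.

July 19, 2026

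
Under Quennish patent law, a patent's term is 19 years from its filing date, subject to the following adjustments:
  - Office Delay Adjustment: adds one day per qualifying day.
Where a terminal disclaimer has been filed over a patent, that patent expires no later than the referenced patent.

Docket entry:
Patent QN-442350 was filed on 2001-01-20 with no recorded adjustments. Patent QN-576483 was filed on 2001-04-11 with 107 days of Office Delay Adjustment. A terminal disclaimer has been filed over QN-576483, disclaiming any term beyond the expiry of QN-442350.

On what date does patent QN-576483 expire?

January 20, 2020

Natural term of QN-576483:
  Base: filing + 19 years → 11 April 2020.
  Office Delay Adjustment: +107 days → 27 July 2020.
Expiry of referenced patent QN-442350:
  Base: filing + 19 years → 20 January 2020.
Terminal disclaimer: QN-576483 expires on the earlier of 27 July 2020 and 20 January 2020.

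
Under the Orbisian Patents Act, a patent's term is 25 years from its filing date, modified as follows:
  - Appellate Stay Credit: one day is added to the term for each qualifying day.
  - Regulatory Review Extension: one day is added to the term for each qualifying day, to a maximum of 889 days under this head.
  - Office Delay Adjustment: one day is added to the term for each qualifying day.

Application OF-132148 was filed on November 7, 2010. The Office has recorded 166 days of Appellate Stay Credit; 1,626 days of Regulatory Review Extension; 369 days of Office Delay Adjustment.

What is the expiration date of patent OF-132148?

October 1, 2039

Base term: filing date + 25 years → 7 November 2035.
Appellate Stay Credit: +166 days → 21 April 2036.
Regulatory Review Extension: 1626 days claimed exceeds the 889-day cap, so +889 days → 27 September 2038.
Office Delay Adjustment: +369 days → 1 October 2039.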